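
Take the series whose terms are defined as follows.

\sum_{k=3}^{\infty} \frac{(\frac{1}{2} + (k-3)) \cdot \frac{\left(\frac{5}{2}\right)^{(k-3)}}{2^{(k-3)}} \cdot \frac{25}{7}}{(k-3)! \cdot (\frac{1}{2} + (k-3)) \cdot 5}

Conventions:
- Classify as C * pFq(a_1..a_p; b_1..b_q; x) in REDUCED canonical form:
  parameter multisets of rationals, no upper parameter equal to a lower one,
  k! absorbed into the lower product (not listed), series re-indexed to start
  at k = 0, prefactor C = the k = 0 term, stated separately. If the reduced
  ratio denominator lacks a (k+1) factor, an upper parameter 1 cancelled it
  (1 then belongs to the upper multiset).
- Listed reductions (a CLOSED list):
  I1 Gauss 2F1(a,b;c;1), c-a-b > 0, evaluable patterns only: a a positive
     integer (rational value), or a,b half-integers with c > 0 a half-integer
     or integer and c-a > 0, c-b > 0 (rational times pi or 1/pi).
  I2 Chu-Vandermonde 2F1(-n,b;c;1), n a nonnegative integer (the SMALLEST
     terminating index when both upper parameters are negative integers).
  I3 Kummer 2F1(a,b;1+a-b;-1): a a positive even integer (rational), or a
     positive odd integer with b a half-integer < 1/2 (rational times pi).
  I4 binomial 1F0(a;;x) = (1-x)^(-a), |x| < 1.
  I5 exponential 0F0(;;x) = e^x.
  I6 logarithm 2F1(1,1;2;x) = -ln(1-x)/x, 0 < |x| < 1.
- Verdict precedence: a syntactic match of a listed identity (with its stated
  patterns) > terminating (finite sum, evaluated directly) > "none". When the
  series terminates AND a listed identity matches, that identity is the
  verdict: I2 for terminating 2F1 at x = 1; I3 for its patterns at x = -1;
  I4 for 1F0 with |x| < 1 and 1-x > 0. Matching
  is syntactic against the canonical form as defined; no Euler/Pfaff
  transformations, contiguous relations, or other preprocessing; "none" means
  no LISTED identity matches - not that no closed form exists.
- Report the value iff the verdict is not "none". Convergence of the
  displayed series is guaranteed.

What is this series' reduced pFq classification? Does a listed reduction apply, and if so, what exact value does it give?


Reduced: x = \frac{5}{4}, 0F0, upper = {-}, lower = {-}, C = \frac{5}{7}. Verdict: this is the exponential series (I5) (the 0F0 exponential series at x = \frac{5}{4}). Sum: \frac{5}{7} \cdot e^{\frac{5}{4}}.

Structural cue: from the first term \frac{5}{7}: striking the common factor k + 1/2 reduces the term (C = 5/7, x = 5/4).
Term ratio: r(k) = \frac{5}{4} * 1 / [(k+1)] - poly over poly, x = \frac{5}{4} from leading terms; C = \frac{5}{7} at k = 0.


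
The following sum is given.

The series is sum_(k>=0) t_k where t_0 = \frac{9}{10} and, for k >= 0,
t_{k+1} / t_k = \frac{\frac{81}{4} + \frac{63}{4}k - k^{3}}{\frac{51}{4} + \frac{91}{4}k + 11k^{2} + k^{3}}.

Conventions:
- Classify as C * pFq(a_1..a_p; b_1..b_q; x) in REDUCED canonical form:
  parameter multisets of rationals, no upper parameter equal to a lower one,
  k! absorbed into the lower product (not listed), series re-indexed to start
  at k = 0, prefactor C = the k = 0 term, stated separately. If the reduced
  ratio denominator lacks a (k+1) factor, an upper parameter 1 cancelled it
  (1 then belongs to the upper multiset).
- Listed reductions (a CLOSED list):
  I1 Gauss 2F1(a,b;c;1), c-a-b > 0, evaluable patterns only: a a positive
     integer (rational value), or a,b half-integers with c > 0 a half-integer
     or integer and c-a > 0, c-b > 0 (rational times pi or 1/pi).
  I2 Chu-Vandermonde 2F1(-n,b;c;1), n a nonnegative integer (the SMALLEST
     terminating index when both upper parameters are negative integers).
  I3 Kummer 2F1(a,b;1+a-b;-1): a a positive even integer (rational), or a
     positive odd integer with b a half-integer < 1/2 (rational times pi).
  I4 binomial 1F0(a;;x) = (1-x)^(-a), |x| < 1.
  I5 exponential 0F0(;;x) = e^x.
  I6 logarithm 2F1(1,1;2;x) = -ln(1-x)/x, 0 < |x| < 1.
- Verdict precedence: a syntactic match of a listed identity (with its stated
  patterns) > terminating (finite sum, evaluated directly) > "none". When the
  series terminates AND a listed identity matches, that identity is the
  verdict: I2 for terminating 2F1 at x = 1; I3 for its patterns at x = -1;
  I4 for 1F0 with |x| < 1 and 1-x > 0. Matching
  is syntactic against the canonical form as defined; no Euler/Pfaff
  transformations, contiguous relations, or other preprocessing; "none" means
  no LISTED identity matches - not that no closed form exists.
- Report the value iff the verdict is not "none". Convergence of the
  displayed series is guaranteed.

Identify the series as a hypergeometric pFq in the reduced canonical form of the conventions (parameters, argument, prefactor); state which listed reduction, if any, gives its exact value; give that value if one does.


Canonical form: C = \frac{9}{10} times 2F1 with upper {-\frac{9}{2}, 3}, lower {\frac{17}{2}}, x = -1. Verdict: Kummer's theorem (I3) applies (x = -1; c = \frac{17}{2} equals 1+a-b for upper {-\frac{9}{2}, 3}: listed pattern). Sum: \frac{81081}{65536} \cdot \pi.

Key observation: t_0 being \frac{9}{10}, the ratio is unreduced: k + 3/2 divides both sides (C = 9/10, x = -1).
Consecutive-term ratio: r(k) = -1 * (k-\frac{9}{2}) (k+3) / [(k+\frac{17}{2}) (k+1)] - rational; roots negated = parameters, x = -1, C = \frac{9}{10}.


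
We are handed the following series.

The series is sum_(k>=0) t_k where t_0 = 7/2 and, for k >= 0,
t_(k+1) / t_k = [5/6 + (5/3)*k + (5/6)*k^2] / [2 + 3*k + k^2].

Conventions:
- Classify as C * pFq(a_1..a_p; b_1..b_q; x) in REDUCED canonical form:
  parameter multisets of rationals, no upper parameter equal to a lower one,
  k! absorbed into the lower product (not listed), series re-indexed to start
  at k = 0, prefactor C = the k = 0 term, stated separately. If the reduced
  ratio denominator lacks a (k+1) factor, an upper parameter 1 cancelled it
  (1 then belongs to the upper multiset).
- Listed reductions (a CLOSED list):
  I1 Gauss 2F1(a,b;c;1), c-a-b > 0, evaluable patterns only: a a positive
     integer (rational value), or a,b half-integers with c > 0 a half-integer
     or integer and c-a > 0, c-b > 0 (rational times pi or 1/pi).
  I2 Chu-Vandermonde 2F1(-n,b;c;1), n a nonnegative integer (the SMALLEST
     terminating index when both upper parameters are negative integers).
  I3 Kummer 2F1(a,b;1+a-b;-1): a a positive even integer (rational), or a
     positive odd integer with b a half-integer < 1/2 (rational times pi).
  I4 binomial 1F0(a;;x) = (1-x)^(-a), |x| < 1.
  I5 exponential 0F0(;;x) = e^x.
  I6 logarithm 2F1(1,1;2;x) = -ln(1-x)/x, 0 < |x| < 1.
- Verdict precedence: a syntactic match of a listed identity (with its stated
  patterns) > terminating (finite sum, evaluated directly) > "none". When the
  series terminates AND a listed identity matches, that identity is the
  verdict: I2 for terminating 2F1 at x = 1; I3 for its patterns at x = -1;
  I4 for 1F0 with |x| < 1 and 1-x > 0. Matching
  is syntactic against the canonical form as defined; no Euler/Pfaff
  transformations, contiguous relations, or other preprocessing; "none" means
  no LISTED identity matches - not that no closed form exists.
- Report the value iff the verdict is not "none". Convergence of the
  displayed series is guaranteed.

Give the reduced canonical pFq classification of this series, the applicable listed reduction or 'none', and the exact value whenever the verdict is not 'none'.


This is 7/2 * 2F1(1, 1; 2; 5/6) in reduced canonical form. Verdict: the logarithmic series (I6) matches (the logarithm: parameters (1,1;2), x = 5/6). Value: (-21/5) * ln(1/6).

Key step: with t_0 = 7/2, factor the ratio over Q (prefactor 7/2): negated roots = parameters.
Adjacent-term ratio: r(k) = (5/6) * (k+1) (k+1) / [(k+2) (k+1)] - rational; roots negated = parameters, x = (5/6), C = 7/2.


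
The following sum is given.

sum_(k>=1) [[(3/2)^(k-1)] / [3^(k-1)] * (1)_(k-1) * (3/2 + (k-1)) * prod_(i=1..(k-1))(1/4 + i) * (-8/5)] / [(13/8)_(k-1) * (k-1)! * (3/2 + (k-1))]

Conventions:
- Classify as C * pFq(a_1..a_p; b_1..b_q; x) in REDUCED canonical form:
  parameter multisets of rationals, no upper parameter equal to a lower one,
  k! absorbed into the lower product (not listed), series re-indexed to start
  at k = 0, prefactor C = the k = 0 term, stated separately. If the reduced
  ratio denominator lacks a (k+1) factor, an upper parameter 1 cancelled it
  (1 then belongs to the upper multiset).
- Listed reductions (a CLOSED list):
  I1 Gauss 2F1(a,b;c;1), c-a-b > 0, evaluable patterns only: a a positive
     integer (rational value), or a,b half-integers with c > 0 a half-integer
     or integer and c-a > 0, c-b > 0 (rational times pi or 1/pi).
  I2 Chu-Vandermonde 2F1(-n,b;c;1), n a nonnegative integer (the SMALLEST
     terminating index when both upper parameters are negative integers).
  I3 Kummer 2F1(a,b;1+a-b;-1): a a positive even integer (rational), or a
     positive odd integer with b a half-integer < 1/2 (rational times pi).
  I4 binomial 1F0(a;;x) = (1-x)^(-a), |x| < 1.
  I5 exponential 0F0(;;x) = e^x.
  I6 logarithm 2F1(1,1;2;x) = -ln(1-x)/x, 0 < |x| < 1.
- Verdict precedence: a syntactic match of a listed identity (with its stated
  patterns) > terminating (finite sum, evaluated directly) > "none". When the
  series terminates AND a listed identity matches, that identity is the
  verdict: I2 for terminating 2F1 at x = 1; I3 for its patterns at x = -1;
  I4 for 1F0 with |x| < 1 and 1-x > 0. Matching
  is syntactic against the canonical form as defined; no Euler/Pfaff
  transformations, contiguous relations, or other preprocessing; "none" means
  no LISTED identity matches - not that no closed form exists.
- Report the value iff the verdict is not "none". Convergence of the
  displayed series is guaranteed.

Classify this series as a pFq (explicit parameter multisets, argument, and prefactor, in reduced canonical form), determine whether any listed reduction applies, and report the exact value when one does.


This is -8/5 * 2F1(1, 5/4; 13/8; 1/2) in reduced canonical form. Verdict: none - at argument 1/2 the multisets {1, 5/4} ; {13/8} match no listed identity.

First insight: t_0 being -8/5, the running product (C = -8/5, x = 1/2) telescopes to a rising factorial.
Consecutive-term ratio: r(k) = (1/2) * (k+1) (k+5/4) / [(k+13/8) (k+1)] - rational in k, leading ratio (1/2); with t_0 = -8/5, classification follows.


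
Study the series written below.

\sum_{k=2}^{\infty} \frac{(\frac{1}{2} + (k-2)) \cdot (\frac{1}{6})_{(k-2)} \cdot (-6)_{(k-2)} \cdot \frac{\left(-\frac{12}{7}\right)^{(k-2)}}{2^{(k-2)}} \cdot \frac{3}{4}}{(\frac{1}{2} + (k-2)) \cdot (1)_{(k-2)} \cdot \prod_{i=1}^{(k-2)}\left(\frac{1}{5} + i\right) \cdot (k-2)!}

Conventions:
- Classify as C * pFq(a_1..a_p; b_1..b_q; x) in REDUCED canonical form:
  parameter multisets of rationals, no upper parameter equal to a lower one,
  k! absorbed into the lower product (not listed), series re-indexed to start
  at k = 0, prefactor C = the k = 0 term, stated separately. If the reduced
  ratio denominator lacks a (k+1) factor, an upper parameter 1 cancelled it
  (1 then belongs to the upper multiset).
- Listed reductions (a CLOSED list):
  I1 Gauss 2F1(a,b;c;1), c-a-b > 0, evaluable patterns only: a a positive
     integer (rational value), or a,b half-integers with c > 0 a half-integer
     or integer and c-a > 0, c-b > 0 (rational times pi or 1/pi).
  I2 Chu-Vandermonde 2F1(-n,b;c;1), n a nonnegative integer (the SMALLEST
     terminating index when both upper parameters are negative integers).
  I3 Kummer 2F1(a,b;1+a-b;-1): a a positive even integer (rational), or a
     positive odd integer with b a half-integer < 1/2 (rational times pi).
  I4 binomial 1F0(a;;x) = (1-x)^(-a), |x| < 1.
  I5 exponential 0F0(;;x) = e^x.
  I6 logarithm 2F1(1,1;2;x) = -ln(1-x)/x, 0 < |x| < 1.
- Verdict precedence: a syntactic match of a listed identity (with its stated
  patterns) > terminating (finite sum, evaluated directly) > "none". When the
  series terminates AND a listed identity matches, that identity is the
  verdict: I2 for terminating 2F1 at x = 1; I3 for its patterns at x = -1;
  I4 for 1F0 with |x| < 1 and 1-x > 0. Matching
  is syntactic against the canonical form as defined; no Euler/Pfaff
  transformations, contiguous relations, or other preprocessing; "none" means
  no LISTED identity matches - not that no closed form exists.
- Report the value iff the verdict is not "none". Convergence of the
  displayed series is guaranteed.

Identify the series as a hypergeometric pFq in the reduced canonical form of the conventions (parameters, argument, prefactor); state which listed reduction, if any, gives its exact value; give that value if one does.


With C = \frac{3}{4}: the canonical form is 2F2(-6, \frac{1}{6}; 1, \frac{6}{5}; -\frac{6}{7}). Verdict: terminating. (-6)_k vanishes past k = 6, leaving a 7-term sum, computed directly. Hence: \frac{240251563031}{143121420288}.

The tell: t_0 = \frac{3}{4} here, and the lower running product (C = 3/4) is a rising factorial.
Consecutive-term ratio: r(k) = -\frac{6}{7} * (k-6) (k+\frac{1}{6}) / [(k+1) (k+\frac{6}{5}) (k+1)] - rational in k. x = -\frac{6}{7}; t_0 = \frac{3}{4}; negate the roots.


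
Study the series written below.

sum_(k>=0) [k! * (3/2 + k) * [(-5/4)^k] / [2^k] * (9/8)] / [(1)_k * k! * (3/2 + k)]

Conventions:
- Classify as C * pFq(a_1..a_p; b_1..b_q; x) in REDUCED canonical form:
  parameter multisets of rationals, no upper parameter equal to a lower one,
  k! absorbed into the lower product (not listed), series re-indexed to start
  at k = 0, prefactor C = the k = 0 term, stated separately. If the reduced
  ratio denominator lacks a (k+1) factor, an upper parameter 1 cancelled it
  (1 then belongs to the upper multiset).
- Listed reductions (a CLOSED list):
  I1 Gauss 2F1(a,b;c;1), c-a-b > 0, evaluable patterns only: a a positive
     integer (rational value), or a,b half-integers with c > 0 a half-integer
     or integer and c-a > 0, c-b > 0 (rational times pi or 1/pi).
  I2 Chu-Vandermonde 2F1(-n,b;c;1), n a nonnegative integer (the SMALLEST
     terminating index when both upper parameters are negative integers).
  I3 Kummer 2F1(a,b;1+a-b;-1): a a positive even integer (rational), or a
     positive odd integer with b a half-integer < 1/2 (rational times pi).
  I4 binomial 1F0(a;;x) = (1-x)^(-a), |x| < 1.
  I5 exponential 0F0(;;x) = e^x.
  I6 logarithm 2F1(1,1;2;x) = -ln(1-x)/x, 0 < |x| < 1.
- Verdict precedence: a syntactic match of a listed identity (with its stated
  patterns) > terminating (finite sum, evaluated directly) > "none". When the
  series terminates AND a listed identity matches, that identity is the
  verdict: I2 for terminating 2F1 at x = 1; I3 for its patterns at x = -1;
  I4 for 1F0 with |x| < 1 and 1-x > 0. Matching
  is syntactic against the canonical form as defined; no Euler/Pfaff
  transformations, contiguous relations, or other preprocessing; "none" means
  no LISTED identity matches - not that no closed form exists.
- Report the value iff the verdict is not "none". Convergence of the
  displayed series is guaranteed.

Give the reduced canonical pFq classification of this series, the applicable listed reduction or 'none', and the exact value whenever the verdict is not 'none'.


The series (x = -5/8) is 0F0: upper {-}, lower {-}, prefactor 9/8. Verdict at x = -5/8: the I5 exponential reduction matches (the 0F0 exponential series at x = -5/8). Sum: (9/8) * e^(-5/8).

First insight: t_0 being 9/8, the factorial ratio (prefactor 9/8) (k+a-1)!/(a-1)! is a rising factorial (a)_k.
Ratio: r(k) = (-5/8) * 1 / [(k+1)] - poly over poly, x = (-5/8) from leading terms; C = 9/8 at k = 0.


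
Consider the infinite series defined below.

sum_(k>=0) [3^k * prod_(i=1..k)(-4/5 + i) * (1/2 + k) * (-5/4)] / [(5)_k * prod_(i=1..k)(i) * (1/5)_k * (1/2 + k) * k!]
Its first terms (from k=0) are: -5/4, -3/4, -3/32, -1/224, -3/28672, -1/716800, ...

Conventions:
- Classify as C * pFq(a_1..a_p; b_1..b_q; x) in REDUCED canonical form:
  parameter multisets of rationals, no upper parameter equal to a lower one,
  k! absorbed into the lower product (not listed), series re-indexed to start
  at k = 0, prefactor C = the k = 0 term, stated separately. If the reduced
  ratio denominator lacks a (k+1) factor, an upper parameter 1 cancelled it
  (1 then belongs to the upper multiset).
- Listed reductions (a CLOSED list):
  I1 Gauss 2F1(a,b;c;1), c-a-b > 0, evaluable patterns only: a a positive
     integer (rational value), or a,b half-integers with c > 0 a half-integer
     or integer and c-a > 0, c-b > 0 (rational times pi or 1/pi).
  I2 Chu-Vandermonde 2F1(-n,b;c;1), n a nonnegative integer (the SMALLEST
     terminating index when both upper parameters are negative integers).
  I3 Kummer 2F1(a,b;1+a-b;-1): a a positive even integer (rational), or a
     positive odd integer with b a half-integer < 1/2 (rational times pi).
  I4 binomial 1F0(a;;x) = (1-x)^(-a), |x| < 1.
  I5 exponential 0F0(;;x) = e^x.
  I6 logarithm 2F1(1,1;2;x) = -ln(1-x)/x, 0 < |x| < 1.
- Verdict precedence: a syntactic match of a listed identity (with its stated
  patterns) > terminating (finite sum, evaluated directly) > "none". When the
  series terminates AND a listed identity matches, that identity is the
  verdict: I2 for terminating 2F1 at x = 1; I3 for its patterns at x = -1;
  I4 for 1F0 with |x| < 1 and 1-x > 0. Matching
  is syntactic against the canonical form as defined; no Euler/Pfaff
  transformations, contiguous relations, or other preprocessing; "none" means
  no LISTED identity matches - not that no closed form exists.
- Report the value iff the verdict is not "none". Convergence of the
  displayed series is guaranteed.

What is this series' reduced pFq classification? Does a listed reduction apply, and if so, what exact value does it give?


Reduced: x = 3, 0F2, upper = {-}, lower = {1, 5}, C = -5/4. Verdict: none (x = 3): each listed identity misses the multisets {-} ; {1, 5}.

The tell: with t_0 = -5/4, the lower running product (C = -5/4) is a rising factorial.
Consecutive-term ratio: r(k) = 3 * 1 / [(k+1) (k+5) (k+1)] - rational in k, leading ratio 3; with t_0 = -5/4, classification follows.


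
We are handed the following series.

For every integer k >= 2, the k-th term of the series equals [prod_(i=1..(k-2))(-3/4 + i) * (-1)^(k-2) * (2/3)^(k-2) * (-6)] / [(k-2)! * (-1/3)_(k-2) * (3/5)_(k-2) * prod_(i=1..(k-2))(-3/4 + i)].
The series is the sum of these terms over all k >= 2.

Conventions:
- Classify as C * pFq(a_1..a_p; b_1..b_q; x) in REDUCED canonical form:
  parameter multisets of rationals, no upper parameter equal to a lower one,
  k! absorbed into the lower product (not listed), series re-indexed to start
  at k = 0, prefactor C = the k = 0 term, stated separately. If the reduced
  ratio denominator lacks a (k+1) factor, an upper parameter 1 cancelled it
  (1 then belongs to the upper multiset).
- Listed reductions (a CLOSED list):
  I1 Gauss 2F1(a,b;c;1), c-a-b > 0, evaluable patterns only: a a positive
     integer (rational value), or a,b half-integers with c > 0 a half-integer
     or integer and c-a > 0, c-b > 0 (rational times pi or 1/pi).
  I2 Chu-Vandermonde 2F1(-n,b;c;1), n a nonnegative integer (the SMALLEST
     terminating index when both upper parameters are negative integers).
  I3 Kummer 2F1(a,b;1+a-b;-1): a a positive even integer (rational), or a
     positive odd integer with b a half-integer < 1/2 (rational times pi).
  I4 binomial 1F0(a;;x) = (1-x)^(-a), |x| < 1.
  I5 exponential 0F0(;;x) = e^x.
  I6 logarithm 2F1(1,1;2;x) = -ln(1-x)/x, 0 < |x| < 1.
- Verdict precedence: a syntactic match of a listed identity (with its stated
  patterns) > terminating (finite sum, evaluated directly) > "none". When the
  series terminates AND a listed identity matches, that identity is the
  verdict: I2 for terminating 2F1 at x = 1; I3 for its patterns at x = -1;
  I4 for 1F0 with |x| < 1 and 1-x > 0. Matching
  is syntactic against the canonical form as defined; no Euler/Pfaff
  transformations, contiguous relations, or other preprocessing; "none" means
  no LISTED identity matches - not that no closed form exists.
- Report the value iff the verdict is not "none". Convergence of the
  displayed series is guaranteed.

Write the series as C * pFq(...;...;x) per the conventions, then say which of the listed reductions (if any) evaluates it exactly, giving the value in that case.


Canonical form: C = -6 times 0F2 with upper {-}, lower {-1/3, 3/5}, x = -2/3. Verdict: none - this 0F2 at x = -2/3 matches no listed pattern, and upper {-} holds no stopper.

Key step: t_0 = -6 here, and the parameter 1/4 appears in both the upper and lower lists and cancels.
Adjacent-term ratio: r(k) = (-2/3) * 1 / [(k-1/3) (k+3/5) (k+1)] - poly over poly, x = (-2/3) from leading terms; C = -6 at k = 0.


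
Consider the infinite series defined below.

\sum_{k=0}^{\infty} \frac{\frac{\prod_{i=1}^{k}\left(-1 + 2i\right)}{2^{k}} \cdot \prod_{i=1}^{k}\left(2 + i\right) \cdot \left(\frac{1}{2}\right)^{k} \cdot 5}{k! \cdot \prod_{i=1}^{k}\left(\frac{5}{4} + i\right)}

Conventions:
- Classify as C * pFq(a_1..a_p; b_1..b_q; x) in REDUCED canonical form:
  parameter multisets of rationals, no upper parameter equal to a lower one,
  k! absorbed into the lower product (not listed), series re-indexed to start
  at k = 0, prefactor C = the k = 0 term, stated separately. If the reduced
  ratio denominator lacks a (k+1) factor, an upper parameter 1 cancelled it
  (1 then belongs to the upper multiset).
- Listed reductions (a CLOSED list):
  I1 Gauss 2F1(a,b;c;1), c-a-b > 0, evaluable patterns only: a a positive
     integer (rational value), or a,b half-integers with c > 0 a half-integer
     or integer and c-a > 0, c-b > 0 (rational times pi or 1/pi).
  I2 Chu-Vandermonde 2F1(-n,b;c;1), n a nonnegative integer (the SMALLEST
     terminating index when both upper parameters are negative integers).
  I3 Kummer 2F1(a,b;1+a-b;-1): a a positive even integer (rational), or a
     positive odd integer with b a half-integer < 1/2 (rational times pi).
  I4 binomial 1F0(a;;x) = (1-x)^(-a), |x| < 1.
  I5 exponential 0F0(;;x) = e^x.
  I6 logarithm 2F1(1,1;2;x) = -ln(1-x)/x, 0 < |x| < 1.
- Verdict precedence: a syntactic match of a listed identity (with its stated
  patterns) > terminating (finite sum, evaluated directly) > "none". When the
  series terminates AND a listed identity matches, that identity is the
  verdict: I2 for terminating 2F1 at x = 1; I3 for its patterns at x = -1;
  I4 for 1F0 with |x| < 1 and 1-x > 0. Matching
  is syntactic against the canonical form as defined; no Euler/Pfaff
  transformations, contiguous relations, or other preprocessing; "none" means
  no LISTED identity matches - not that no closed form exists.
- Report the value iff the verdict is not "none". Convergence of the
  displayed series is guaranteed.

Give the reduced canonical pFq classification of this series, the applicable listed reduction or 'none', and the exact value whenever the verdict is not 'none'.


The series (x = \frac{1}{2}) is 2F1: upper {\frac{1}{2}, 3}, lower {\frac{9}{4}}, prefactor 5. Verdict: none here - no I1-I6 shape fits x = \frac{1}{2} with lower {\frac{9}{4}}.

The tell: t_0 = 5 here, and the running product (C = 5, x = 1/2) telescopes to a rising factorial.
Ratio: r(k) = \frac{1}{2} * (k+\frac{1}{2}) (k+3) / [(k+\frac{9}{4}) (k+1)] ; factor over Q: parameters, x = \frac{1}{2}, and C = 5.


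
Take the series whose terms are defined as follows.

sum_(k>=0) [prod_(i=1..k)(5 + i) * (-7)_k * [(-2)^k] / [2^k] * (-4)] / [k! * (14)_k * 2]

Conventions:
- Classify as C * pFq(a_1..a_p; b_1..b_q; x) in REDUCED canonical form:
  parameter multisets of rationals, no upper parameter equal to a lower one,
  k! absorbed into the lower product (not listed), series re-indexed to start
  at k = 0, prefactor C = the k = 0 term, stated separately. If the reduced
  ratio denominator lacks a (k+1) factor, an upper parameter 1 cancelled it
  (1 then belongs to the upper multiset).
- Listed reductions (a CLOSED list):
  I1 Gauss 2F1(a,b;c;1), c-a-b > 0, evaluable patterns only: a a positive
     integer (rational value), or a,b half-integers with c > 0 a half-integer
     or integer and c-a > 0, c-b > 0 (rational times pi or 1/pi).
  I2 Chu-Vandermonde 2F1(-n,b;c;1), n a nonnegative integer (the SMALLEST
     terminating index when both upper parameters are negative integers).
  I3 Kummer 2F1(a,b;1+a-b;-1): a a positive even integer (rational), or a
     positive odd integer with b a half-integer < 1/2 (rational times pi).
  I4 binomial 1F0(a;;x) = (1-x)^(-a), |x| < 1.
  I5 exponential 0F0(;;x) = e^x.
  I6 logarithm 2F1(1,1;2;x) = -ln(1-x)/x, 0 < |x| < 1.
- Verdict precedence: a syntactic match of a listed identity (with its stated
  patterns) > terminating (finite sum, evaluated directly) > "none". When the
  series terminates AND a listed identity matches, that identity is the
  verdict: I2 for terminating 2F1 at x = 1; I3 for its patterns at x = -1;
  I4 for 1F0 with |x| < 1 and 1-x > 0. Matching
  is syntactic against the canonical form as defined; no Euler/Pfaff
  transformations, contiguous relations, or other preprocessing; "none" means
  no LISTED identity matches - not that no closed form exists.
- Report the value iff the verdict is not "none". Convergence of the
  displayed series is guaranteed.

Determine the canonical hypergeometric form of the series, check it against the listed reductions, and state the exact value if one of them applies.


Classification (C = -2): 2F1 with upper {-7, 6}, lower {14}, argument x = -1. Verdict: Kummer (I3) applies (x = -1; c = 14 equals 1+a-b for upper {-7, 6}: listed pattern). Sum: -143/5.

Key observation: with t_0 = -2, the two k-th powers (C = -2, x = -1) combine into one argument.
Term ratio: r(k) = (-1) * (k-7) (k+6) / [(k+14) (k+1)] - rational in k. x = (-1); t_0 = -2; negate the roots.


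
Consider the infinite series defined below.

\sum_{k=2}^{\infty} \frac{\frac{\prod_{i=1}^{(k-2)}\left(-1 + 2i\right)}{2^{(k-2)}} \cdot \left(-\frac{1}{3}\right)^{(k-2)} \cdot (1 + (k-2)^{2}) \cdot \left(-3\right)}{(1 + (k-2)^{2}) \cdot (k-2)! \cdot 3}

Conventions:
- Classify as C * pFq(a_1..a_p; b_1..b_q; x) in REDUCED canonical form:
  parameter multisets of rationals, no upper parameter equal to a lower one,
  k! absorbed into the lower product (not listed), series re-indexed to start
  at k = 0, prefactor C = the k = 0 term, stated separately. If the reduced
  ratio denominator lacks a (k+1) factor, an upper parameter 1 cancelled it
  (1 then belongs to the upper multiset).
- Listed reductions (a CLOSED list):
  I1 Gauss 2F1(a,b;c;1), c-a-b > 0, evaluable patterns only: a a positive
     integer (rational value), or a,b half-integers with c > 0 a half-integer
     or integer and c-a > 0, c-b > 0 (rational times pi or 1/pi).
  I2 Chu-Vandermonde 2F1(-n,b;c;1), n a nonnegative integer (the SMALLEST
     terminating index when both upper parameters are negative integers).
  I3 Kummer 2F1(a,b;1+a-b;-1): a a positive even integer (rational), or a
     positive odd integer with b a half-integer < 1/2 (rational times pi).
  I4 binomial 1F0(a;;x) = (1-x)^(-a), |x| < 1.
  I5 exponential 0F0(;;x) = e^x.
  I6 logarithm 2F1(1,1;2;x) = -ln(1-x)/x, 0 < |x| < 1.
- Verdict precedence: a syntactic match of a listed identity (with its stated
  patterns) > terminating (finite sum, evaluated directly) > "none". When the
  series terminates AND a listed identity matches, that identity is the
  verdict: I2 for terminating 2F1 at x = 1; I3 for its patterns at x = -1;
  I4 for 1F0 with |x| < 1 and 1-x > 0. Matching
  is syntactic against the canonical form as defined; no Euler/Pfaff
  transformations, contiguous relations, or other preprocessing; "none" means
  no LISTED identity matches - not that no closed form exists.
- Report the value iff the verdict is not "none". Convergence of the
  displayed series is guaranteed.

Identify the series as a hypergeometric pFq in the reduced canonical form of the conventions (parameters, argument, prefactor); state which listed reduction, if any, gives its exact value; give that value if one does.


x = -\frac{1}{3} here; the reduced form reads 1F0, upper {\frac{1}{2}}, lower {-}, C = -1. Verdict: the binomial series (I4) fires (the 1F0 binomial series: exponent -1/2, x = -\frac{1}{3}). Sum: \left(-1\right) \cdot \left(\frac{4}{3}\right)^{-\frac{1}{2}}.

First insight: with t_0 = -1, the odd product 1*3*...*(2k-1) (C = -1) is 2^k (1/2)_k.
Step ratio: r(k) = -\frac{1}{3} * (k+\frac{1}{2}) / [(k+1)] - rational in k. x = -\frac{1}{3}; t_0 = -1; negate the roots.


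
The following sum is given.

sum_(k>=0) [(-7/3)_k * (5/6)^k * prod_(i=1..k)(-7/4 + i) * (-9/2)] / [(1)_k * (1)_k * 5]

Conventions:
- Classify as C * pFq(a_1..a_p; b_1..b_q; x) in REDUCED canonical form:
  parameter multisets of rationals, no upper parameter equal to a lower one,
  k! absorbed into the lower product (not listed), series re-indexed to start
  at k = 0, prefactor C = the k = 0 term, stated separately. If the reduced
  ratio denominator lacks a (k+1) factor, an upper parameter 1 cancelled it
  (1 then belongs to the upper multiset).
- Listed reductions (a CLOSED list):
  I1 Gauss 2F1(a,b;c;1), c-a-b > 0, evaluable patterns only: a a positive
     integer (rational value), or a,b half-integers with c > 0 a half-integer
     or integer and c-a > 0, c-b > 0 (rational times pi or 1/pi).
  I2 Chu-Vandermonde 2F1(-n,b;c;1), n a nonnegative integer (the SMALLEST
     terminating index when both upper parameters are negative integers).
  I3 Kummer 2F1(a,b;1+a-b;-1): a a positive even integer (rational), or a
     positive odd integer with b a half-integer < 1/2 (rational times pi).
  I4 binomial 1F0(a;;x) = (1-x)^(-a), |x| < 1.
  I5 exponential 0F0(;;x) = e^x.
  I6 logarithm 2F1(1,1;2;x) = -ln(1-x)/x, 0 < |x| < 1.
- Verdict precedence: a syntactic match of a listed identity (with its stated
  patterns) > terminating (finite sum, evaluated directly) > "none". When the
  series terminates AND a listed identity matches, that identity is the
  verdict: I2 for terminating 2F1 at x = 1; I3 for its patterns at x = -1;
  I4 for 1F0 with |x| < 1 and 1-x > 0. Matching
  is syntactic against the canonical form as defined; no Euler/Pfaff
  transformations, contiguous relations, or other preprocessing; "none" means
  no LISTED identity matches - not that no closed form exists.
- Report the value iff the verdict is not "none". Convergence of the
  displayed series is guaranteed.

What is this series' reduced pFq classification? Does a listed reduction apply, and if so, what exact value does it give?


Reduced: x = 5/6, 2F1, upper = {-7/3, -3/4}, lower = {1}, C = -9/10. Verdict: none. No listed pattern accepts 2F1(-7/3, -3/4; 1; 5/6).

Key step: with t_0 = -9/10, the constant factors (prefactor -9/10) combine into one prefactor.
Ratio: r(k) = (5/6) * (k-7/3) (k-3/4) / [(k+1) (k+1)] - poly over poly, x = (5/6) from leading terms; C = -9/10 at k = 0.


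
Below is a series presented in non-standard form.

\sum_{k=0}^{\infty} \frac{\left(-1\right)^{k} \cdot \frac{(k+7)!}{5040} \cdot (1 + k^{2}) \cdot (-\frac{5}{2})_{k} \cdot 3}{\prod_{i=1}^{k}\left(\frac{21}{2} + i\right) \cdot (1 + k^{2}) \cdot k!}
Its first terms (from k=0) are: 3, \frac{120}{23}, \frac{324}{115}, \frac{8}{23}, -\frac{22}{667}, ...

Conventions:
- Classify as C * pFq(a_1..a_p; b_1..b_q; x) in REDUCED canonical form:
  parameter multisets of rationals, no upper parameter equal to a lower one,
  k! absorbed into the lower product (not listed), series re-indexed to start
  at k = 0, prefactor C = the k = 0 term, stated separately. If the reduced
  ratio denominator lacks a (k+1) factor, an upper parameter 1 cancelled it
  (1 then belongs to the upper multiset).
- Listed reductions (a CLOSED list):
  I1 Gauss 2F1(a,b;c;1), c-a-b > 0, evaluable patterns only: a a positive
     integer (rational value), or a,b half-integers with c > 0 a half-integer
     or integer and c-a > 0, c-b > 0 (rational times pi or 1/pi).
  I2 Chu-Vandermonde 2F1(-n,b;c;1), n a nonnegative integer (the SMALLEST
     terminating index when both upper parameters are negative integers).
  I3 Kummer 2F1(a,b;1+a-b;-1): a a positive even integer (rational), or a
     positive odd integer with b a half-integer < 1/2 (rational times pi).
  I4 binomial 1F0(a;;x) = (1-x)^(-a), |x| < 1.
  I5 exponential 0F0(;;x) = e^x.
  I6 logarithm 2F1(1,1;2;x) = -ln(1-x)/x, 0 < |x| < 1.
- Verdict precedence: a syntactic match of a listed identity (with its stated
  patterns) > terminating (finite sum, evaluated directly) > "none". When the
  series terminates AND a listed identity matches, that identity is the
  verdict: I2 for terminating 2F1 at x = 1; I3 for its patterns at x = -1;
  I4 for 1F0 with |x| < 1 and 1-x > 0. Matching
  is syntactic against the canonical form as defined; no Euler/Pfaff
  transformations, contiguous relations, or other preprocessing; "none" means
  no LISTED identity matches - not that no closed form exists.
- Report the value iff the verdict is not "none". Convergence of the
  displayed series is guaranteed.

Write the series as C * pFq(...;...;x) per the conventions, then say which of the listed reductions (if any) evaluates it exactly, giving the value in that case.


x = -1 here; the reduced form reads 2F1, upper {-\frac{5}{2}, 8}, lower {\frac{23}{2}}, C = 3. Verdict at x = -1: Kummer (I3) matches (x = -1; c = \frac{23}{2} equals 1+a-b for upper {-\frac{5}{2}, 8}: listed pattern). Exact value: \frac{2907}{256}.

The tell: x = -1 and the factorial ratio (prefactor 3) (k+a-1)!/(a-1)! is a rising factorial (a)_k.
Ratio: r(k) = -1 * (k-\frac{5}{2}) (k+8) / [(k+\frac{23}{2}) (k+1)] - poly over poly, x = -1 from leading terms; C = 3 at k = 0.


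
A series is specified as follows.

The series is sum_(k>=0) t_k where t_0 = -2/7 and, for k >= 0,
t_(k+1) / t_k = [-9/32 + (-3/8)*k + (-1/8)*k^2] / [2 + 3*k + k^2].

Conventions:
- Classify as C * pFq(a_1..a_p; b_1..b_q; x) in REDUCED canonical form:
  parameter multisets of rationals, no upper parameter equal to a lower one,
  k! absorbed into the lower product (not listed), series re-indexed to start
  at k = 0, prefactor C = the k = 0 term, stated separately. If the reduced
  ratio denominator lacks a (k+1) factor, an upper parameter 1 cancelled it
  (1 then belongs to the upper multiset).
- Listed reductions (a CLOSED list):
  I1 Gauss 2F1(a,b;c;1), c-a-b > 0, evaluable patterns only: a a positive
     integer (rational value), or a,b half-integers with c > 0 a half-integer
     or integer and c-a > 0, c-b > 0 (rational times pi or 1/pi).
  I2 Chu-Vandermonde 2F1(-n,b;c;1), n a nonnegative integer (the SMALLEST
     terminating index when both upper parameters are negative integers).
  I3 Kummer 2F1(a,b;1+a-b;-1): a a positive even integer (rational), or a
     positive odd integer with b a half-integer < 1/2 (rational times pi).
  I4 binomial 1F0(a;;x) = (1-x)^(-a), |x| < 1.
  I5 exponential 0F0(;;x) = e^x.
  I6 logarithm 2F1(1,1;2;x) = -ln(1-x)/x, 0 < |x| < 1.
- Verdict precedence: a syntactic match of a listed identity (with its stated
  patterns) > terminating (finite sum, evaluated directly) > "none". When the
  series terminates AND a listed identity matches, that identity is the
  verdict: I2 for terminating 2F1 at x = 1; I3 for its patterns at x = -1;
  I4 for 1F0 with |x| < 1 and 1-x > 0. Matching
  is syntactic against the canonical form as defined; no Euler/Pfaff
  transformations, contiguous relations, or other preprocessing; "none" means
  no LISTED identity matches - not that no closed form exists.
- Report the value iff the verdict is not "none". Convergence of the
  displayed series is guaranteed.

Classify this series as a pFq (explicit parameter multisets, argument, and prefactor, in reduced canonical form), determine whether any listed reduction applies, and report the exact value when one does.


Key step: t_0 being -2/7, the expanded ratio factors over Q; C = -2/7, roots give parameters.
Step ratio: r(k) = (-1/8) * (k+3/2) (k+3/2) / [(k+2) (k+1)] - rational in k. x = (-1/8); t_0 = -2/7; negate the roots.

The series (x = -1/8) is 2F1: upper {3/2, 3/2}, lower {2}, prefactor -2/7. Verdict: none. No listed pattern accepts 2F1(3/2, 3/2; 2; -1/8).


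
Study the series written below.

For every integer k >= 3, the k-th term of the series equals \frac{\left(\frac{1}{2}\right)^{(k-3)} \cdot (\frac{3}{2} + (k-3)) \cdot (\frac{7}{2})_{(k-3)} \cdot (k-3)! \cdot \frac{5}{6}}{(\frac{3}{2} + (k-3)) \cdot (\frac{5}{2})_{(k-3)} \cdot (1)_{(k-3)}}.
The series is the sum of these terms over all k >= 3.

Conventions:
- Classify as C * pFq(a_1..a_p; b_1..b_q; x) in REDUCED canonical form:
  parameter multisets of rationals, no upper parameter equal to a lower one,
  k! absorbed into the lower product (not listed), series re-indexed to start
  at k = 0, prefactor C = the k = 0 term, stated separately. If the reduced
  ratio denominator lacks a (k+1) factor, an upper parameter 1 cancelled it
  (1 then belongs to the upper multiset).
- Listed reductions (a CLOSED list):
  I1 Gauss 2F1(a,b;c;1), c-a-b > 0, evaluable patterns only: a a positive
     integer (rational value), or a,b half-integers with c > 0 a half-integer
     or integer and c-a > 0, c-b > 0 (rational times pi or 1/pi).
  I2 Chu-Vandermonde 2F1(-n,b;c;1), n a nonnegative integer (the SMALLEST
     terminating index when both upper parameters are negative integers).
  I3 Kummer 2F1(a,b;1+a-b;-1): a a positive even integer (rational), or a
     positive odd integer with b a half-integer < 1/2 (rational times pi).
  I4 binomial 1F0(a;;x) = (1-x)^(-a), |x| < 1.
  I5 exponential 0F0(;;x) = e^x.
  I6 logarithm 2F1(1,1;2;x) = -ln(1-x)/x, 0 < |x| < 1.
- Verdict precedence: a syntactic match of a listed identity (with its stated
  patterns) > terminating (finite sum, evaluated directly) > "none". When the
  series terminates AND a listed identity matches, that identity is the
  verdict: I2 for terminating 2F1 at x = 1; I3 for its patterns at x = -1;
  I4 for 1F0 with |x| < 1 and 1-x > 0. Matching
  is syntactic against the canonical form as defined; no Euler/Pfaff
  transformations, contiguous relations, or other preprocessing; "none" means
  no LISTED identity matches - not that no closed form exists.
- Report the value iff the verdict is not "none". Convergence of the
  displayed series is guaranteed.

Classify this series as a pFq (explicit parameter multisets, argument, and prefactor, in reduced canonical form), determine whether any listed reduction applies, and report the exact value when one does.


At argument \frac{1}{2}: a 2F1 with upper {1, \frac{7}{2}}, lower {\frac{5}{2}}, scaled by C = \frac{5}{6}. Verdict: none (x = \frac{1}{2}): each listed identity misses the multisets {1, \frac{7}{2}} ; {\frac{5}{2}}.

First insight: t_0 = \frac{5}{6} here, and the factor k + 3/2 cancels (top and bottom), leaving C = 5/6.
Adjacent-term ratio: r(k) = \frac{1}{2} * (k+1) (k+\frac{7}{2}) / [(k+\frac{5}{2}) (k+1)] ; factor over Q: parameters, x = \frac{1}{2}, and C = \frac{5}{6}.


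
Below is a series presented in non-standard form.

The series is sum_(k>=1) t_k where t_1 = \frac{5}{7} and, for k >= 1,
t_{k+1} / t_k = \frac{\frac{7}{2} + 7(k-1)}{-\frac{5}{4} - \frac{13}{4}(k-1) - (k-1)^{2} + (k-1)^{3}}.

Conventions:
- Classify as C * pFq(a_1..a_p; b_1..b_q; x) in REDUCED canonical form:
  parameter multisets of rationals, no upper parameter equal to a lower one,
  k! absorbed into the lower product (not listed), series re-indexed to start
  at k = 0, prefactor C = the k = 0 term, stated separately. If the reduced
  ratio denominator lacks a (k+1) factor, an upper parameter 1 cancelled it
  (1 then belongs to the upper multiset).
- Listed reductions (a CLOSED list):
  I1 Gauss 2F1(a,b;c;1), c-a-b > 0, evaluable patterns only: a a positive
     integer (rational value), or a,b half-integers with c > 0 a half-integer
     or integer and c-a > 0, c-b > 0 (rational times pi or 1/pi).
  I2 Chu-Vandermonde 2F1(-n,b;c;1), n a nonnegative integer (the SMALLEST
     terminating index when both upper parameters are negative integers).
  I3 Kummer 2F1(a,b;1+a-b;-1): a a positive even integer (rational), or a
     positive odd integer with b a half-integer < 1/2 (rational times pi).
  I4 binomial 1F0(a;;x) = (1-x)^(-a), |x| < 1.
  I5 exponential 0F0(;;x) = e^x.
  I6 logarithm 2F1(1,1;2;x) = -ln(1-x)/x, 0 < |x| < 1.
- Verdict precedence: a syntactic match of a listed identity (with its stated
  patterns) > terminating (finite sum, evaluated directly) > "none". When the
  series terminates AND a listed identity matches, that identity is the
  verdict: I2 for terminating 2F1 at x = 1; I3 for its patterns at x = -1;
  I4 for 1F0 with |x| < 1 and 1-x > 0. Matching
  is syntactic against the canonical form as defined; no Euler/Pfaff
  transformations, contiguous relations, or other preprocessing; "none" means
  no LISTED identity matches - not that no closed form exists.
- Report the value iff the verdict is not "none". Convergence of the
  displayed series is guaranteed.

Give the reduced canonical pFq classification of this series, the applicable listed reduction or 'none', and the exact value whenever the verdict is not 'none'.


This is \frac{5}{7} * 0F1(-; -\frac{5}{2}; 7) in reduced canonical form. Verdict: none. No listed pattern accepts 0F1(-; -\frac{5}{2}; 7).

Structural cue: t_0 being \frac{5}{7}, the ratio is unreduced: k + 1/2 divides both sides (C = 5/7).
Step ratio: r(k) = 7 * 1 / [(k-\frac{5}{2}) (k+1)] ; factor over Q: parameters, x = 7, and C = \frac{5}{7}.
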